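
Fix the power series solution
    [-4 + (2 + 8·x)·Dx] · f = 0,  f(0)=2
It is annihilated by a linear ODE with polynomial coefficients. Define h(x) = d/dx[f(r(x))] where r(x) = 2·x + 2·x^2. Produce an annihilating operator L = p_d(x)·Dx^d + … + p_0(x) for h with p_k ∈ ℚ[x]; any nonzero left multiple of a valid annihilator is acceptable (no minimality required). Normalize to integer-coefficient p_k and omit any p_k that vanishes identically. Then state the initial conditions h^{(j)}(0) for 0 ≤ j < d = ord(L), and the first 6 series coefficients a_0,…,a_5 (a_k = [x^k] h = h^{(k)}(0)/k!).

f: a_k = 2, 4, -4, 8, -20, 56, …
Substitute x→r, Dx→(1/r')Dx; clear ⇒ L₀.
Derive L from L₀ (diff closure).
L = -2 + (-1 - 10·x - 24·x^2 - 16·x^3)·Dx  (order 1).
h: a_k = 8, -16, 96, -576, 3520, -21888, …
ICs: h(0) = 8.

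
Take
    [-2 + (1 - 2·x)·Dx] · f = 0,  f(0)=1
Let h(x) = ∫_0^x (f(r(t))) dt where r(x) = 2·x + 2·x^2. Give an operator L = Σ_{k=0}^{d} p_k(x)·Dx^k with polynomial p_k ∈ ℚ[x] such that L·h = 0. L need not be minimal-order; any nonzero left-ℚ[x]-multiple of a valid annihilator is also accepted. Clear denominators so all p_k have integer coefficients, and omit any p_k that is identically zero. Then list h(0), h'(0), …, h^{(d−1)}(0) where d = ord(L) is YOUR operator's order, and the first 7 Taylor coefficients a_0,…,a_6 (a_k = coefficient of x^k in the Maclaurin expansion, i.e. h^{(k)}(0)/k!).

L = (4 + 8·x)·Dx + (-1 + 4·x + 4·x^2)·Dx^2  (order 2).
h: a_k = 0, 1, 2, 20/3, 24, 464/5, 1120/3, …
ICs: h(0) = 0, h′(0) = 1.

f: a_k = 1, 2, 4, 8, 16, 32, 64, …
f∘r: x↦r, Dx↦Dx/r' in L_f ⇒ L₀.
∫: right-multiply L₀ by Dx.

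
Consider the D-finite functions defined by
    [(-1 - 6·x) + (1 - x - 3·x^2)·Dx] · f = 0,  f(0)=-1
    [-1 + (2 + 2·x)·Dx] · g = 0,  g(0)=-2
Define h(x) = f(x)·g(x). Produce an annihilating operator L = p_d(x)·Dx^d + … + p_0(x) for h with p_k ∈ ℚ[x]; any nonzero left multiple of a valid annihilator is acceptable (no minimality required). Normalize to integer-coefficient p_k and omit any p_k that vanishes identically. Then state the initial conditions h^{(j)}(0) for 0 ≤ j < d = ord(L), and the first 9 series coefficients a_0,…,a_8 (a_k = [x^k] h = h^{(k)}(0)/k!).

L = (3 + 13·x + 9·x^2) + (-2 + 8·x^2 + 6·x^3)·Dx  (order 1).
h: a_k = 2, 3, 35/4, 143/8, 2819/64, 12509/128, 117671/512, 535591/1024, 19865443/16384, …
ICs: h(0) = 2.

f: a_k = -1, -1, -4, -7, -19, -40, -97, -217, -508, …
g: a_k = -2, -1, 1/4, -1/8, 5/64, -7/128, 21/512, -33/1024, 429/16384, …
L₀ := L_f ⊗_s L_g (sym. prod.), ord ≤ 1.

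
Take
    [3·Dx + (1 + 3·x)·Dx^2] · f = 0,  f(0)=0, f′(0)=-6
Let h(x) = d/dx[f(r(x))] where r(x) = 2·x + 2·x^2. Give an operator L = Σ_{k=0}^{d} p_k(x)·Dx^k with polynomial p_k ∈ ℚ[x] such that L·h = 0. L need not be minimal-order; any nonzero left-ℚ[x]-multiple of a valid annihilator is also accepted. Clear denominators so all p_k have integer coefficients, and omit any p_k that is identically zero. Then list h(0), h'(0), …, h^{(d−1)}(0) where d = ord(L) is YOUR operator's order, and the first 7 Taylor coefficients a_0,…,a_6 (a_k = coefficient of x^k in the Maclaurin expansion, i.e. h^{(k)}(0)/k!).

f: a_k = 0, -6, 9, -18, 81/2, -486/5, 243, …
h₀=f(r): pull back L_f along r ⇒ L₀.
h=h₀': d/dx-closure on L₀ ⇒ L.
L = (4 + 12·x + 12·x^2) + (1 + 8·x + 18·x^2 + 12·x^3)·Dx  (order 1).
h: a_k = -12, 48, -216, 1008, -4752, 22464, -106272, …
ICs: h(0) = -12.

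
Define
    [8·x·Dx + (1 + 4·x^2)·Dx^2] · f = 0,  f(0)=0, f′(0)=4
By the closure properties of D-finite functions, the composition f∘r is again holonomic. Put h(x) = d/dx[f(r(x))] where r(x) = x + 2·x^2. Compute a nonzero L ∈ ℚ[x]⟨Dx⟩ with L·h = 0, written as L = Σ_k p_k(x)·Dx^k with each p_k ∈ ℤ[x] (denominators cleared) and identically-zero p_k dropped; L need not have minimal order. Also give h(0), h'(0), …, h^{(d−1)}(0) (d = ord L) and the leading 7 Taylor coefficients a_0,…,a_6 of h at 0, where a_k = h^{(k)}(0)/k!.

f: a_k = 0, 4, 0, -16/3, 0, 64/5, 0, …
Change of var in L_f (x↦r) gives L₀.
Differentiate: ansatz ord ≤ ord L₀ ⇒ L.
L = (-4 + 8·x + 64·x^2 + 192·x^3 + 192·x^4) + (1 + 4·x + 4·x^2 + 32·x^3 + 80·x^4 + 64·x^5)·Dx  (order 1).
h: a_k = 4, 16, -16, -128, -256, 512, 3328, …
ICs: h(0) = 4.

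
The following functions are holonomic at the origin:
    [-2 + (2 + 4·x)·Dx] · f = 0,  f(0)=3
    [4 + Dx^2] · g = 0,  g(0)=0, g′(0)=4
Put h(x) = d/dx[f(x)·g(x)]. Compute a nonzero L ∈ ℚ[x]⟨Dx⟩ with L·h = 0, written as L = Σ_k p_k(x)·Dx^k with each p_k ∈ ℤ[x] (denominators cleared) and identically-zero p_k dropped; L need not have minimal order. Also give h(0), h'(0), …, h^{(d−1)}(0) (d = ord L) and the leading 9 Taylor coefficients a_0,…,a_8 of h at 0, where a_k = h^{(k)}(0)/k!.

f: a_k = 3, 3, -3/2, 3/2, -15/8, 21/8, -63/16, 99/16, -1287/128, …
g: a_k = 0, 4, 0, -8/3, 0, 8/15, 0, -16/315, 0, …
f·g: L₀ = L_f ⊗_s L_g, ord ≤ 1·2.
h₀' ⇒ L via d/dx closure of L₀.
L = (53 + 288·x + 544·x^2 + 512·x^3 + 256·x^4) + (-2 - 36·x - 96·x^2 - 64·x^3)·Dx + (7 + 44·x + 108·x^2 + 128·x^3 + 64·x^4)·Dx^2  (order 2).
h: a_k = 12, 24, -42, -8, -19/2, 243/5, -983/12, 15454/105, -185275/672, …
ICs: h(0) = 12, h′(0) = 24.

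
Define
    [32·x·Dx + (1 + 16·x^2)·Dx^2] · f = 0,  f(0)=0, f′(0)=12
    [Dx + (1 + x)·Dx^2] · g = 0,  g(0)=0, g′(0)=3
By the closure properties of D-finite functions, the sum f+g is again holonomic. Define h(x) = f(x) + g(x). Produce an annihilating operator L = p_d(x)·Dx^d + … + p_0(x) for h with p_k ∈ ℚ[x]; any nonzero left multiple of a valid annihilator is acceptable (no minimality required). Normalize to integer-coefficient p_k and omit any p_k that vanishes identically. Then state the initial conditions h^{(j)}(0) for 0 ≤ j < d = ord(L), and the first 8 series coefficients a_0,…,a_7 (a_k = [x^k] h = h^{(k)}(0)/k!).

f: a_k = 0, 12, 0, -64, 0, 3072/5, 0, -49152/7, …
g: a_k = 0, 3, -3/2, 1, -3/4, 3/5, -1/2, 3/7, …
L₀ := lclm(L_f,L_g); ord L₀ ≤ 2+2.
L = (-32 - 96·x + 1536·x^2 + 512·x^3)·Dx + (-34 - 64·x + 1440·x^2 + 3072·x^3 + 1024·x^4)·Dx^2 + (-1 + 31·x + 32·x^2 + 512·x^3 + 768·x^4 + 256·x^5)·Dx^3  (order 3).
h: a_k = 0, 15, -3/2, -63, -3/4, 615, -1/2, -49149/7, …
ICs: h(0) = 0, h′(0) = 15, h′′(0) = -3.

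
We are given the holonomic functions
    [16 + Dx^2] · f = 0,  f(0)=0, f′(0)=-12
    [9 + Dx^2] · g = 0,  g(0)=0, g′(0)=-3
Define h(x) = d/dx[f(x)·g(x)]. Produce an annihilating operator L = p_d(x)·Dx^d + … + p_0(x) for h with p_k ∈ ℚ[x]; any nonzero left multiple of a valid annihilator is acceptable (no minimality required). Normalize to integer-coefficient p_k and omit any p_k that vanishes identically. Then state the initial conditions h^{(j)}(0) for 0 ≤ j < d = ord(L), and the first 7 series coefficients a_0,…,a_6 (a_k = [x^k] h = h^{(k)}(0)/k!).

f: a_k = 0, -12, 0, 32, 0, -128/5, 0, …
g: a_k = 0, -3, 0, 9/2, 0, -81/40, 0, …
Product ⇒ symmetric product L₀, ord ≤ 4.
Differentiate: ansatz ord ≤ ord L₀ ⇒ L.
L = 49 + 50·Dx^2 + Dx^4  (order 4).
h: a_k = 0, 72, 0, -600, 0, 7353/5, 0, …
ICs: h(0) = 0, h′(0) = 72, h′′(0) = 0, h′′′(0) = -3600.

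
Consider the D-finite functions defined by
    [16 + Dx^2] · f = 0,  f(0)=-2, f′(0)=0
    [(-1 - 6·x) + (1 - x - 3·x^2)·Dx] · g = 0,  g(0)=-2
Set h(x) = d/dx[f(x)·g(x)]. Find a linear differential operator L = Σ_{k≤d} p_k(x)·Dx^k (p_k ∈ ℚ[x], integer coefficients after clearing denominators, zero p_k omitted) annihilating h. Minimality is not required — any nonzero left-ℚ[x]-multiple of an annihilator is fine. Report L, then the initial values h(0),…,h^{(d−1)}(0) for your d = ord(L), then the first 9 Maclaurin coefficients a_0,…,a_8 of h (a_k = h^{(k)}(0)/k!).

f: a_k = -2, 0, 16, 0, -64/3, 0, 512/45, 0, -1024/315, …
g: a_k = -2, -2, -8, -14, -38, -80, -194, -434, -1016, …
Product ⇒ symmetric product L₀, ord ≤ 2.
Differentiate: ansatz ord ≤ ord L₀ ⇒ L.
L = (-26 - 256·x - 640·x^2 + 768·x^3 + 1152·x^4) + (-7 - 26·x + 144·x^2 + 288·x^3)·Dx + (5 - 13·x - 31·x^2 + 48·x^3 + 72·x^4)·Dx^2  (order 2).
h: a_k = 4, -32, -12, -112/3, -320/3, -6488/15, -42868/45, -871552/315, -237548/35, …
ICs: h(0) = 4, h′(0) = -32.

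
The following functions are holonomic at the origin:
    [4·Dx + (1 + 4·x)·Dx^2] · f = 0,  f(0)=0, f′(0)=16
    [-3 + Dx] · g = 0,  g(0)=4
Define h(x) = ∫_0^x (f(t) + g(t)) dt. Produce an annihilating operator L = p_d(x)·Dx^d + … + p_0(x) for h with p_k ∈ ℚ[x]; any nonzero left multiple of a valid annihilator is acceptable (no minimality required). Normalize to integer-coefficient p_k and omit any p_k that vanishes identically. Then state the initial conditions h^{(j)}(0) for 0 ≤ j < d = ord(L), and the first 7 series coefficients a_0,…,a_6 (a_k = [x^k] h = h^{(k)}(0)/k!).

f: a_k = 0, 16, -32, 256/3, -256, 4096/5, -8192/3, …
g: a_k = 4, 12, 18, 18, 27/2, 81/10, 81/20, …
Sum ⇒ L₀ = lclm(L_f,L_g) in ℚ(x)⟨Dx⟩.
h=∫h₀ ⇒ L = L₀·Dx.
L = (-132 - 144·x)·Dx^2 + (23 - 72·x - 144·x^2)·Dx^3 + (7 + 40·x + 48·x^2)·Dx^4  (order 4).
h: a_k = 0, 4, 14, -14/3, 155/6, -97/2, 8273/60, …
ICs: h(0) = 0, h′(0) = 4, h′′(0) = 28, h′′′(0) = -28.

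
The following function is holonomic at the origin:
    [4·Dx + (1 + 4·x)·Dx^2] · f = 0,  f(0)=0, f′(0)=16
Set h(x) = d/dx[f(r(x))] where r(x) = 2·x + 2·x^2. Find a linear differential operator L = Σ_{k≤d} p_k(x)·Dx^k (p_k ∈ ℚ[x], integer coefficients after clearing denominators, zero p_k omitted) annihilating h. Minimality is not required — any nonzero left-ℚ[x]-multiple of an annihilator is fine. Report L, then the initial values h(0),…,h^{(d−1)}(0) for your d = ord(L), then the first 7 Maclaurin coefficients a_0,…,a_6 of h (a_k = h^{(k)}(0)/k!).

L = (6 + 16·x + 16·x^2) + (1 + 10·x + 24·x^2 + 16·x^3)·Dx  (order 1).
h: a_k = 32, -192, 1280, -8704, 59392, -405504, 2768896, …
ICs: h(0) = 32.

f: a_k = 0, 16, -32, 256/3, -256, 4096/5, -8192/3, …
h₀=f(r): pull back L_f along r ⇒ L₀.
h₀' ⇒ L via d/dx closure of L₀.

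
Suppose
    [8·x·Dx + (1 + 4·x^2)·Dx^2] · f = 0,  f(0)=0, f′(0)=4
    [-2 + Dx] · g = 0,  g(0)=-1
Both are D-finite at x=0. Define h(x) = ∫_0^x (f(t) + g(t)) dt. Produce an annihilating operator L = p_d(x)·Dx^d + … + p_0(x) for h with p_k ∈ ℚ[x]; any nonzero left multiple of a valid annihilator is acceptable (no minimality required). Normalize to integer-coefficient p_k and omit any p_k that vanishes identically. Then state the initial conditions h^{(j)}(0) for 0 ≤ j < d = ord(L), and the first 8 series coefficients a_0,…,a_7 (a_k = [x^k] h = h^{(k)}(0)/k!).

f: a_k = 0, 4, 0, -16/3, 0, 64/5, 0, -256/7, …
g: a_k = -1, -2, -2, -4/3, -2/3, -4/15, -4/45, -8/315, …
h₀=f+g: left-lcm gives L₀, ord ≤ 3.
h=∫₀ˣh₀: take L = L₀·Dx.
L = (8 - 32·x - 32·x^2)·Dx^2 + (-6 + 12·x + 8·x^2 - 16·x^3)·Dx^3 + (1 + 2·x + 4·x^2 + 8·x^3)·Dx^4  (order 4).
h: a_k = 0, -1, 1, -2/3, -5/3, -2/15, 94/45, -4/315, …
ICs: h(0) = 0, h′(0) = -1, h′′(0) = 2, h′′′(0) = -4.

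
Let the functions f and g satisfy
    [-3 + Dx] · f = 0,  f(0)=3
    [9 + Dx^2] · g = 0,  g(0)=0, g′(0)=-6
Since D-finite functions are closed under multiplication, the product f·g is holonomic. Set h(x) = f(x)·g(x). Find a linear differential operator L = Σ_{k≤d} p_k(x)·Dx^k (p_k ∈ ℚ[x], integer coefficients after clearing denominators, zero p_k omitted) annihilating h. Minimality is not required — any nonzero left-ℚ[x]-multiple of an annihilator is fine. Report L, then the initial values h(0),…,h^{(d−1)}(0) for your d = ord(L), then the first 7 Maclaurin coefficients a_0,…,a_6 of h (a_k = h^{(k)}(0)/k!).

f: a_k = 3, 9, 27/2, 27/2, 81/8, 243/40, 243/80, …
g: a_k = 0, -6, 0, 9, 0, -81/20, 0, …
Sym-product of L_f,L_g gives L₀ (≤ ord 2).
L = 18 - 6·Dx + Dx^2  (order 2).
h: a_k = 0, -18, -54, -54, 0, 243/5, 243/5, …
ICs: h(0) = 0, h′(0) = -18.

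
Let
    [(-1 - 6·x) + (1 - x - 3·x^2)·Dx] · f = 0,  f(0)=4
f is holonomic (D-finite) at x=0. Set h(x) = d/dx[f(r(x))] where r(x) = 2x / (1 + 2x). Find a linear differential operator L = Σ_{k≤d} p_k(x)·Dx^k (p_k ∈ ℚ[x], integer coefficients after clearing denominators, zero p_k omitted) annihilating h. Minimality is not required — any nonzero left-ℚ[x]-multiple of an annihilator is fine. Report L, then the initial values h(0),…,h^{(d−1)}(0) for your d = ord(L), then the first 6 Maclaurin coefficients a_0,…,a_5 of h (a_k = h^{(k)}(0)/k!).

L = (12 + 72·x + 576·x^2 + 672·x^3) + (-1 - 18·x - 48·x^2 + 136·x^3 + 336·x^4)·Dx  (order 1).
h: a_k = 8, 96, 0, 2304, -5760, 55296, …
ICs: h(0) = 8.

f: a_k = 4, 4, 16, 28, 76, 160, …
h₀=f(r): pull back L_f along r ⇒ L₀.
Derive L from L₀ (diff closure).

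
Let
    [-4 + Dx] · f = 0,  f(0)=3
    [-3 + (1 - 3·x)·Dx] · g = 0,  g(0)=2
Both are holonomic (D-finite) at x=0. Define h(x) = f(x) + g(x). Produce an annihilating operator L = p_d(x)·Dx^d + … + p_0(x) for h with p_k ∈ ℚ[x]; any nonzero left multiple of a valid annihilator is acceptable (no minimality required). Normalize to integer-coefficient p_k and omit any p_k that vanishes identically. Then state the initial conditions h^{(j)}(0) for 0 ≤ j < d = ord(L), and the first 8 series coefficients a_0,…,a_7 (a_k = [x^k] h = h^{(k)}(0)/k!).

L = (24 + 144·x) + (-2 - 96·x + 144·x^2)·Dx + (-1 + 15·x - 36·x^2)·Dx^2  (order 2).
h: a_k = 5, 18, 42, 86, 194, 2558/5, 22126/15, 460294/105, …
ICs: h(0) = 5, h′(0) = 18.

f: a_k = 3, 12, 24, 32, 32, 128/5, 256/15, 1024/105, …
g: a_k = 2, 6, 18, 54, 162, 486, 1458, 4374, …
L₀ := lclm(L_f,L_g); ord L₀ ≤ 1+1.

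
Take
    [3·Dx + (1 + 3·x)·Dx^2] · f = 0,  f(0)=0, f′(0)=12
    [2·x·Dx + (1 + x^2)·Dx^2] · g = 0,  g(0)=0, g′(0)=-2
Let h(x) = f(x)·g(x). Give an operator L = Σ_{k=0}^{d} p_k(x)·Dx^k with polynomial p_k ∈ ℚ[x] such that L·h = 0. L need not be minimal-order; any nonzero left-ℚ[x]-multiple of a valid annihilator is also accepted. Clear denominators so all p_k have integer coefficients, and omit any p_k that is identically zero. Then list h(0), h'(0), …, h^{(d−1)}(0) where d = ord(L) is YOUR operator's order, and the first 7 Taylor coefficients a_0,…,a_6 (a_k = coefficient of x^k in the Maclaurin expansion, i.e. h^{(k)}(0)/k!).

L = (264 + 1260·x + 1008·x^2 + 3420·x^3 + 3240·x^4 + 4212·x^5 + 324·x^7)·Dx + (178 + 660·x + 3828·x^2 + 7308·x^3 + 12960·x^4 + 10044·x^5 + 11340·x^6 + 324·x^7 + 1134·x^8)·Dx^2 + (132 + 608·x + 1728·x^2 + 4568·x^3 + 6456·x^4 + 8856·x^5 + 5184·x^6 + 5544·x^7 + 324·x^8 + 648·x^9)·Dx^3 + (13 + 102·x + 341·x^2 + 744·x^3 + 1138·x^4 + 1236·x^5 + 1386·x^6 + 648·x^7 + 657·x^8 + 54·x^9 + 81·x^10)·Dx^4  (order 4).
h: a_k = 0, 0, -24, 36, -64, 150, -1848/5, …
ICs: h(0) = 0, h′(0) = 0, h′′(0) = -48, h′′′(0) = 216.

f: a_k = 0, 12, -18, 36, -81, 972/5, -486, …
g: a_k = 0, -2, 0, 2/3, 0, -2/5, 0, …
f·g: L₀ = L_f ⊗_s L_g, ord ≤ 2·2.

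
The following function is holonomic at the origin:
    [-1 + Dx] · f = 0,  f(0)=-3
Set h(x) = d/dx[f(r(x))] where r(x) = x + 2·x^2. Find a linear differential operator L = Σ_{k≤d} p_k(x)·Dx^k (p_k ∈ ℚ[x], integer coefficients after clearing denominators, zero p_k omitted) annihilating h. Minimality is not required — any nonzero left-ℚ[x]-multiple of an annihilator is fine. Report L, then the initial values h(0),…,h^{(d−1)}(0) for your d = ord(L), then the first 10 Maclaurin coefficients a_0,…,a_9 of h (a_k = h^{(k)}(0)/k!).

f: a_k = -3, -3, -3/2, -1/2, -1/8, -1/40, -1/240, -1/1680, -1/13440, -1/120960, …
h₀=f(r): pull back L_f along r ⇒ L₀.
h=h₀': d/dx-closure on L₀ ⇒ L.
L = (5 + 8·x + 16·x^2) + (-1 - 4·x)·Dx  (order 1).
h: a_k = -3, -15, -39/2, -73/2, -281/8, -1741/40, -1697/48, -57233/1680, -328753/13440, -2389141/120960, …
ICs: h(0) = -3.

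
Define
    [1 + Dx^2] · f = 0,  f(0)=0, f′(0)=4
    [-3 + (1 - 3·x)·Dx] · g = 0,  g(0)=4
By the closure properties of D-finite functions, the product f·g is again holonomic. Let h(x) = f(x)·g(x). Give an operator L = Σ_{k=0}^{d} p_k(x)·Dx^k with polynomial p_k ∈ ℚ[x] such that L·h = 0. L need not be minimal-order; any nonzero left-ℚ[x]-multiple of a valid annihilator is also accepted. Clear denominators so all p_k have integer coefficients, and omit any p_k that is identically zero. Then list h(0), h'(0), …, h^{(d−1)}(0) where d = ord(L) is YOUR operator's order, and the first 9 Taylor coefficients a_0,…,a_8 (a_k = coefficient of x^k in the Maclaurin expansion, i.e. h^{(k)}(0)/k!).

f: a_k = 0, 4, 0, -2/3, 0, 1/30, 0, -1/1260, 0, …
g: a_k = 4, 12, 36, 108, 324, 972, 2916, 8748, 26244, …
h₀=f·g: eliminate ⇒ L₀, order ≤ 2·1.
L = (-1 + 3·x) + 6·Dx + (-1 + 3·x)·Dx^2  (order 2).
h: a_k = 0, 16, 48, 424/3, 424, 19082/15, 19082/5, 3606497/315, 3606497/105, …
ICs: h(0) = 0, h′(0) = 16.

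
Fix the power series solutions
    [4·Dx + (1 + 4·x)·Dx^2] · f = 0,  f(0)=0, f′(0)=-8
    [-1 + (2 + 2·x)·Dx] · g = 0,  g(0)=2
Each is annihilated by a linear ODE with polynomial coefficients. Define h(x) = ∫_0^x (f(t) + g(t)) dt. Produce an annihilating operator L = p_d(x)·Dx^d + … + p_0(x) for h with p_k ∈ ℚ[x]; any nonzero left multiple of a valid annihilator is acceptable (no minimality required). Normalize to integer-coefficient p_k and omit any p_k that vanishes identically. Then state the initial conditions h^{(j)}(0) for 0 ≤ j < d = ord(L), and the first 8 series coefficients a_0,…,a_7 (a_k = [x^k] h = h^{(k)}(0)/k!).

L = (52 + 16·x)·Dx^2 + (125 + 232·x + 80·x^2)·Dx^3 + (14 + 78·x + 96·x^2 + 32·x^3)·Dx^4  (order 4).
h: a_k = 0, 2, -7/2, 21/4, -1021/96, 8187/320, -262109/3840, 2097089/10752, …
ICs: h(0) = 0, h′(0) = 2, h′′(0) = -7, h′′′(0) = 63/2.

f: a_k = 0, -8, 16, -128/3, 128, -2048/5, 4096/3, -32768/7, …
g: a_k = 2, 1, -1/4, 1/8, -5/64, 7/128, -21/512, 33/1024, …
Weyl lclm of L_f,L_g ⇒ L₀ (ord ≤ 3).
∫: right-multiply L₀ by Dx.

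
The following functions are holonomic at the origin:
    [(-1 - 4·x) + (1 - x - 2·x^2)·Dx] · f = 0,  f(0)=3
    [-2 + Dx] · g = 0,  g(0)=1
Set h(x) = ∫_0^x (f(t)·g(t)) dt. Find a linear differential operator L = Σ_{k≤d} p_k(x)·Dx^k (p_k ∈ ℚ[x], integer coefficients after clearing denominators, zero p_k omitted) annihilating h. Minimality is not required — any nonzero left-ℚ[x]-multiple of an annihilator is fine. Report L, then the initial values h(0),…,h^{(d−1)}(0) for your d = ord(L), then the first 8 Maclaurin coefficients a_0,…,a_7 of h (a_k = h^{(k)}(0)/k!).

f: a_k = 3, 3, 9, 15, 33, 63, 129, 255, …
g: a_k = 1, 2, 2, 4/3, 2/3, 4/15, 4/45, 8/315, …
Sym-product of L_f,L_g gives L₀ (≤ ord 1).
∫: right-multiply L₀ by Dx.
L = (3 + 2·x - 4·x^2)·Dx + (-1 + x + 2·x^2)·Dx^2  (order 2).
h: a_k = 0, 3, 9/2, 7, 43/4, 87/5, 869/30, 5221/105, …
ICs: h(0) = 0, h′(0) = 3.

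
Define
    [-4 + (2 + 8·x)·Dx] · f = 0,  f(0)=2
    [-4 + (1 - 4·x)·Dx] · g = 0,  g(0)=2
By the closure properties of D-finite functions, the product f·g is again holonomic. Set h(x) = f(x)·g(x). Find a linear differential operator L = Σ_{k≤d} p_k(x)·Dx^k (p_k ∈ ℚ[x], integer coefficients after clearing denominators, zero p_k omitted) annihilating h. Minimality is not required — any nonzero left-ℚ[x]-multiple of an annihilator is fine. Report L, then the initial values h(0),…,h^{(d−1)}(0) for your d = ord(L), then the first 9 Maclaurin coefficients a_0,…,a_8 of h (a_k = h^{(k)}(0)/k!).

L = (6 + 8·x) + (-1 + 16·x^2)·Dx  (order 1).
h: a_k = 4, 24, 88, 368, 1432, 5840, 23024, 93152, 369176, …
ICs: h(0) = 4.

f: a_k = 2, 4, -4, 8, -20, 56, -168, 528, -1716, …
g: a_k = 2, 8, 32, 128, 512, 2048, 8192, 32768, 131072, …
Product ⇒ symmetric product L₀, ord ≤ 1.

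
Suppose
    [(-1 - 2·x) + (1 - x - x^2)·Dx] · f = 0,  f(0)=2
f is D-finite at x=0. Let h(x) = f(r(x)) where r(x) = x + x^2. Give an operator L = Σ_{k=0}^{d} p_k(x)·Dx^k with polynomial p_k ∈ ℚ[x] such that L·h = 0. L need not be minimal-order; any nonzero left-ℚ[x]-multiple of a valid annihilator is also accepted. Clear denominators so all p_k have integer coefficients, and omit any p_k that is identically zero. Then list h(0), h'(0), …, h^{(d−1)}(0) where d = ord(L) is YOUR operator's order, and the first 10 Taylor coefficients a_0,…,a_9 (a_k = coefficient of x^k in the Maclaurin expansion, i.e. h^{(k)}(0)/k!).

L = (1 + 4·x + 6·x^2 + 4·x^3) + (-1 + x + 2·x^2 + 2·x^3 + x^4)·Dx  (order 1).
h: a_k = 2, 2, 6, 14, 32, 74, 172, 398, 922, 2136, …
ICs: h(0) = 2.

f: a_k = 2, 2, 4, 6, 10, 16, 26, 42, 68, 110, …
Change of var in L_f (x↦r) gives L₀.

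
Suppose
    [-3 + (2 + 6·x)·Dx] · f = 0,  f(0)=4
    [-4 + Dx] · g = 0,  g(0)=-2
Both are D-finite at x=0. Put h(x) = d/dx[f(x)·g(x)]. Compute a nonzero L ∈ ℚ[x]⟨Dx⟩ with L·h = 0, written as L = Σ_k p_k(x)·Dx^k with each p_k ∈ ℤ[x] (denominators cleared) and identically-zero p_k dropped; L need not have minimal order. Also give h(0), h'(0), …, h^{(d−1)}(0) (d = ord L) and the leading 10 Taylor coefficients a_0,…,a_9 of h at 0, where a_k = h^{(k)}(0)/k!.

f: a_k = 4, 6, -9/2, 27/4, -405/32, 1701/64, -15309/256, 72171/512, -2814669/8192, 14073345/16384, …
g: a_k = -2, -8, -16, -64/3, -64/3, -256/15, -512/45, -2048/315, -1024/315, -4096/2835, …
Product ⇒ symmetric product L₀, ord ≤ 1.
h₀' ⇒ L via d/dx closure of L₀.
L = (103 + 528·x + 576·x^2) + (-22 - 114·x - 144·x^2)·Dx  (order 1).
h: a_k = -44, -206, -953/2, -8161/12, -76883/96, -497863/960, -9695729/11520, 133285631/161280, -8654728283/2580480, 429732708761/46448640, …
ICs: h(0) = -44.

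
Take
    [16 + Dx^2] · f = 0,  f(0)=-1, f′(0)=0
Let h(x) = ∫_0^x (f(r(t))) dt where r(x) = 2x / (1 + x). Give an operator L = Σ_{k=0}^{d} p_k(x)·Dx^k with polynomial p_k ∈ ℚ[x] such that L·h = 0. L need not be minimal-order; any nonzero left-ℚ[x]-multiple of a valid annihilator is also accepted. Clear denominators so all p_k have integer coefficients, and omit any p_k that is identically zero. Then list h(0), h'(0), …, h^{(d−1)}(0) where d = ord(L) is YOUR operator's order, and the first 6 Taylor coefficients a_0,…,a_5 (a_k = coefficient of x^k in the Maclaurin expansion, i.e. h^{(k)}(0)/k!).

f: a_k = -1, 0, 8, 0, -32/3, 0, …
f∘r: x↦r, Dx↦Dx/r' in L_f ⇒ L₀.
h=∫h₀ ⇒ L = L₀·Dx.
L = 64·Dx + (2 + 6·x + 6·x^2 + 2·x^3)·Dx^2 + (1 + 4·x + 6·x^2 + 4·x^3 + x^4)·Dx^3  (order 3).
h: a_k = 0, -1, 0, 32/3, -16, -224/15, …
ICs: h(0) = 0, h′(0) = -1, h′′(0) = 0.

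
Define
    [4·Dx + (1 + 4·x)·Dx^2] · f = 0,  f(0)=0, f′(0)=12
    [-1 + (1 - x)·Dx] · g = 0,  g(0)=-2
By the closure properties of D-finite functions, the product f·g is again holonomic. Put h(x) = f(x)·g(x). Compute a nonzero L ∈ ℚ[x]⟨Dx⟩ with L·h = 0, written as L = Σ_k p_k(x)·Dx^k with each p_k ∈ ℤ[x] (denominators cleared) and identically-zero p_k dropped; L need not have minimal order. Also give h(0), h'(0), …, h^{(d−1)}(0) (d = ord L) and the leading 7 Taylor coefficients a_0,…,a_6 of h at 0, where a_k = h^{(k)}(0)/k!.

L = 4 + (-2 + 12·x)·Dx + (-1 - 3·x + 4·x^2)·Dx^2  (order 2).
h: a_k = 0, -24, 24, -104, 280, -4744/5, 15736/5, …
ICs: h(0) = 0, h′(0) = -24.

f: a_k = 0, 12, -24, 64, -192, 3072/5, -2048, …
g: a_k = -2, -2, -2, -2, -2, -2, -2, …
L₀ := L_f ⊗_s L_g (sym. prod.), ord ≤ 2.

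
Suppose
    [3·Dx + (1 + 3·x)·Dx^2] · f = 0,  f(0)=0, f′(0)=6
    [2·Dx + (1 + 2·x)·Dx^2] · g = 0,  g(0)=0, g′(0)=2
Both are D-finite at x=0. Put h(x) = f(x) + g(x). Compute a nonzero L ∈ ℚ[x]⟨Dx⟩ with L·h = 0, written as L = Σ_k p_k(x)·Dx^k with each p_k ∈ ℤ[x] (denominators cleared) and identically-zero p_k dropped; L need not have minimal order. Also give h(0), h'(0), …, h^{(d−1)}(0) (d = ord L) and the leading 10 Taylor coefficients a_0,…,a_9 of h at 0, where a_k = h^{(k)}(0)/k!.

f: a_k = 0, 6, -9, 18, -81/2, 486/5, -243, 4374/7, -6561/4, 4374, …
g: a_k = 0, 2, -2, 8/3, -4, 32/5, -32/3, 128/7, -32, 512/9, …
Weyl lclm of L_f,L_g ⇒ L₀ (ord ≤ 4).
L = 12·Dx + (10 + 24·x)·Dx^2 + (1 + 5·x + 6·x^2)·Dx^3  (order 3).
h: a_k = 0, 8, -11, 62/3, -89/2, 518/5, -761/3, 4502/7, -6689/4, 39878/9, …
ICs: h(0) = 0, h′(0) = 8, h′′(0) = -22.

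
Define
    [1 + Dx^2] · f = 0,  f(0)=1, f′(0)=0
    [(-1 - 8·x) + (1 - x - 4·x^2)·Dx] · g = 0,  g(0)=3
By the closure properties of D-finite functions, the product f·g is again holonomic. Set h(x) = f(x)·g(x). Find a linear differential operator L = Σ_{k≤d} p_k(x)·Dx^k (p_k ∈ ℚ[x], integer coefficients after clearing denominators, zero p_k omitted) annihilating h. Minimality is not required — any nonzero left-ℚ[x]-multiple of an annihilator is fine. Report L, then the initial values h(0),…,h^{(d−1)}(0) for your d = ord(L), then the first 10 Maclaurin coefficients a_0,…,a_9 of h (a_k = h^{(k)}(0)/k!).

f: a_k = 1, 0, -1/2, 0, 1/24, 0, -1/720, 0, 1/40320, 0, …
g: a_k = 3, 3, 15, 27, 87, 195, 543, 1323, 3495, 8787, …
f·g: L₀ = L_f ⊗_s L_g, ord ≤ 2·1.
L = (7 + x + 4·x^2) + (2 + 16·x)·Dx + (-1 + x + 4·x^2)·Dx^2  (order 2).
h: a_k = 3, 3, 27/2, 51/2, 637/8, 1453/8, 120029/240, 294389/240, 14457427/4480, 109315417/13440, …
ICs: h(0) = 3, h′(0) = 3.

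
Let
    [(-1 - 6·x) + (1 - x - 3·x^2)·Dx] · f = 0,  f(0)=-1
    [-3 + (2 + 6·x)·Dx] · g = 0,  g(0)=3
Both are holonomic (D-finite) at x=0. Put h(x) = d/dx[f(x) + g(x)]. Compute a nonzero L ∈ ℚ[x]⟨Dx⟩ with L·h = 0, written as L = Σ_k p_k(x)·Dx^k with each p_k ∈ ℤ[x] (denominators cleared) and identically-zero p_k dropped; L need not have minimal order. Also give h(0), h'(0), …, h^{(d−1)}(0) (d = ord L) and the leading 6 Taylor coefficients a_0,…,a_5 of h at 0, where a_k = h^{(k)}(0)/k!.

f: a_k = -1, -1, -4, -7, -19, -40, …
g: a_k = 3, 9/2, -27/8, 81/16, -1215/128, 5103/256, …
Sum ⇒ L₀ = lclm(L_f,L_g) in ℚ(x)⟨Dx⟩.
h₀' ⇒ L via d/dx closure of L₀.
L = (-468 - 2754·x - 7452·x^2 - 6804·x^3 - 7290·x^4) + (-141 - 2052·x - 10179·x^2 - 21384·x^3 - 26001·x^4 - 21870·x^5)·Dx + (38 + 274·x + 546·x^2 - 234·x^3 - 2970·x^4 - 6642·x^5 - 4860·x^6)·Dx^2  (order 2).
h: a_k = 7/2, -59/4, -93/16, -3647/32, -25685/256, -435765/512, …
ICs: h(0) = 7/2, h′(0) = -59/4.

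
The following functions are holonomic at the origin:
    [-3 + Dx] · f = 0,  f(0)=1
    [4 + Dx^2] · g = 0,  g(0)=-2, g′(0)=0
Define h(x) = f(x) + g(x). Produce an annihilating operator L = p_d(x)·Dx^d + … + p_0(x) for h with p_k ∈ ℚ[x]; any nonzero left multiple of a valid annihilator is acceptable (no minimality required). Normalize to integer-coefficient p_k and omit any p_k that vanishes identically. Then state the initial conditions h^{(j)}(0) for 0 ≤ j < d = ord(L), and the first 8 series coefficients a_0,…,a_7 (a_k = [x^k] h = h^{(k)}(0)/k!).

f: a_k = 1, 3, 9/2, 9/2, 27/8, 81/40, 81/80, 243/560, …
g: a_k = -2, 0, 4, 0, -4/3, 0, 8/45, 0, …
Sum ⇒ L₀ = lclm(L_f,L_g) in ℚ(x)⟨Dx⟩.
L = -12 + 4·Dx - 3·Dx^2 + Dx^3  (order 3).
h: a_k = -1, 3, 17/2, 9/2, 49/24, 81/40, 857/720, 243/560, …
ICs: h(0) = -1, h′(0) = 3, h′′(0) = 17.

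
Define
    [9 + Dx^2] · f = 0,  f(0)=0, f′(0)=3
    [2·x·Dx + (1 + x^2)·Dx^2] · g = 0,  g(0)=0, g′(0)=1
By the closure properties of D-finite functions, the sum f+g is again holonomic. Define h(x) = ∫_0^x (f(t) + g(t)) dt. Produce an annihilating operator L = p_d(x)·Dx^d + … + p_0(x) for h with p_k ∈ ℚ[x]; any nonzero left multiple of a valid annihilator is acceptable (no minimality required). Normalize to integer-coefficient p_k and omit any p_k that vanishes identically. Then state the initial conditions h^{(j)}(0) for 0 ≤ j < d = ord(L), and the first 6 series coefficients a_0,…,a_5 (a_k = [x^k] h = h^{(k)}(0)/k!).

f: a_k = 0, 3, 0, -9/2, 0, 81/40, …
g: a_k = 0, 1, 0, -1/3, 0, 1/5, …
h₀=f+g: left-lcm gives L₀, ord ≤ 4.
h=∫h₀ ⇒ L = L₀·Dx.
L = (-54·x + 540·x^3 + 162·x^5)·Dx^2 + (63 + 279·x^2 + 297·x^4 + 81·x^6)·Dx^3 + (-6·x + 60·x^3 + 18·x^5)·Dx^4 + (7 + 31·x^2 + 33·x^4 + 9·x^6)·Dx^5  (order 5).
h: a_k = 0, 0, 2, 0, -29/24, 0, …
ICs: h(0) = 0, h′(0) = 0, h′′(0) = 4, h′′′(0) = 0, h′′′′(0) = -29.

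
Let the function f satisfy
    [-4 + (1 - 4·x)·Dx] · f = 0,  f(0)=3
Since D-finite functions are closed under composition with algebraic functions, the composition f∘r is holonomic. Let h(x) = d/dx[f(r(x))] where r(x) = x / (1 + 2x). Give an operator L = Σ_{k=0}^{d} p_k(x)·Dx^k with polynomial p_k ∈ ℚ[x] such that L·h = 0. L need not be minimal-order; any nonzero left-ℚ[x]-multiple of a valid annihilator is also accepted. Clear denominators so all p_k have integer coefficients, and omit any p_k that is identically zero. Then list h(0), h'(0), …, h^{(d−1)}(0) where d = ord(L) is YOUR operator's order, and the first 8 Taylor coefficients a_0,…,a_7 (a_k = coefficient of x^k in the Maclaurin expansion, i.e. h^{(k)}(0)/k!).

f: a_k = 3, 12, 48, 192, 768, 3072, 12288, 49152, …
L₀ from L_f via x↦r, Dx↦r'^{-1}Dx.
Differentiate: ansatz ord ≤ ord L₀ ⇒ L.
L = 4 + (-1 + 2·x)·Dx  (order 1).
h: a_k = 12, 48, 144, 384, 960, 2304, 5376, 12288, …
ICs: h(0) = 12.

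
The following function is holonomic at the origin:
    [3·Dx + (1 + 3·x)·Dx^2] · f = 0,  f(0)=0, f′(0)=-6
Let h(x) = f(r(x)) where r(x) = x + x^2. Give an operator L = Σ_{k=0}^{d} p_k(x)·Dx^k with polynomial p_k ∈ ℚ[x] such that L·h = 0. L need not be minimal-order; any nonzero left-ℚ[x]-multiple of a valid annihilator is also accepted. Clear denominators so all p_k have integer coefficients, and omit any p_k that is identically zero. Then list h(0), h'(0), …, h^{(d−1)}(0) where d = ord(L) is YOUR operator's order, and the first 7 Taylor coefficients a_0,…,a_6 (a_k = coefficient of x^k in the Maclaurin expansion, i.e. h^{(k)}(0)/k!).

L = (1 + 6·x + 6·x^2)·Dx + (1 + 5·x + 9·x^2 + 6·x^3)·Dx^2  (order 2).
h: a_k = 0, -6, 3, 0, -9/2, 54/5, -18, …
ICs: h(0) = 0, h′(0) = -6.

f: a_k = 0, -6, 9, -18, 81/2, -486/5, 243, …
Substitute x→r, Dx→(1/r')Dx; clear ⇒ L₀.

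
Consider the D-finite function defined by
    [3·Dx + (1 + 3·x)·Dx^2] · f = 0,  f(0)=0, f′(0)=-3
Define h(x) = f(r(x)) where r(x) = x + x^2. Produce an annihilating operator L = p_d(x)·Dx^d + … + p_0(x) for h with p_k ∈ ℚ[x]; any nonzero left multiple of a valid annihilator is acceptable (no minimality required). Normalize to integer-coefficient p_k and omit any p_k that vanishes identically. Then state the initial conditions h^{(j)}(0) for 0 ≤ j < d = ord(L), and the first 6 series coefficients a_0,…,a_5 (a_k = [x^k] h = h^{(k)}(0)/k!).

f: a_k = 0, -3, 9/2, -9, 81/4, -243/5, …
L₀ from L_f via x↦r, Dx↦r'^{-1}Dx.
L = (1 + 6·x + 6·x^2)·Dx + (1 + 5·x + 9·x^2 + 6·x^3)·Dx^2  (order 2).
h: a_k = 0, -3, 3/2, 0, -9/4, 27/5, …
ICs: h(0) = 0, h′(0) = -3.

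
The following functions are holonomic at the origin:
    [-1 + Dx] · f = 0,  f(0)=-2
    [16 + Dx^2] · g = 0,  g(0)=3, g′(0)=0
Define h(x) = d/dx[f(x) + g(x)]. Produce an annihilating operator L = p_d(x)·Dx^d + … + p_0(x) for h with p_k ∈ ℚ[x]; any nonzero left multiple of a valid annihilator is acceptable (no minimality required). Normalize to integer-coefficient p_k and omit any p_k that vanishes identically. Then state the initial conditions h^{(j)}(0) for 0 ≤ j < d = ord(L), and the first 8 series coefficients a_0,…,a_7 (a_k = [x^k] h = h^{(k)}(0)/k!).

L = 16 - 16·Dx + Dx^2 - Dx^3  (order 3).
h: a_k = -2, -50, -1, 383/3, -1/12, -1229/12, -1/360, 98303/2520, …
ICs: h(0) = -2, h′(0) = -50, h′′(0) = -2.

f: a_k = -2, -2, -1, -1/3, -1/12, -1/60, -1/360, -1/2520, …
g: a_k = 3, 0, -24, 0, 32, 0, -256/15, 0, …
Sum ⇒ L₀ = lclm(L_f,L_g) in ℚ(x)⟨Dx⟩.
Differentiate: ansatz ord ≤ ord L₀ ⇒ L.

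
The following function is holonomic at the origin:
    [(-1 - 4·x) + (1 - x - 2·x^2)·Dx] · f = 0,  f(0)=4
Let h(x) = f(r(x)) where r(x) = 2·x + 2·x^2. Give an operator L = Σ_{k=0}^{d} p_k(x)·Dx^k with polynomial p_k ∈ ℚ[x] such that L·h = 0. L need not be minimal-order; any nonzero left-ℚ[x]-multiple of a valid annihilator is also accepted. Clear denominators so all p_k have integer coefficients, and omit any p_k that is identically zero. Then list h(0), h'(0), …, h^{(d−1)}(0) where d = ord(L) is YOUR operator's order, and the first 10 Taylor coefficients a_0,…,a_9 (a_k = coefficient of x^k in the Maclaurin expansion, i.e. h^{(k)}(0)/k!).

L = (2 + 20·x + 48·x^2 + 32·x^3) + (-1 + 2·x + 10·x^2 + 16·x^3 + 8·x^4)·Dx  (order 1).
h: a_k = 4, 8, 56, 256, 1232, 5984, 28832, 139264, 672448, 3246720, …
ICs: h(0) = 4.

f: a_k = 4, 4, 12, 20, 44, 84, 172, 340, 684, 1364, …
f∘r: x↦r, Dx↦Dx/r' in L_f ⇒ L₀.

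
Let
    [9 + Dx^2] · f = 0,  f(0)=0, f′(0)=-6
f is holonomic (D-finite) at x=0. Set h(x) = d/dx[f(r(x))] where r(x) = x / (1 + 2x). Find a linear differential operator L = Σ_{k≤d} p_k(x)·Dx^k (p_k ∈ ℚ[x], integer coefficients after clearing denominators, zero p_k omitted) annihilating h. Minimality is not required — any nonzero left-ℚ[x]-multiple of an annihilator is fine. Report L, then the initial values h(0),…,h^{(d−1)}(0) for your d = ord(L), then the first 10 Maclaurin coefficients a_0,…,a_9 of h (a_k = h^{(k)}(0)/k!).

L = (33 + 96·x + 96·x^2) + (12 + 72·x + 144·x^2 + 96·x^3)·Dx + (1 + 8·x + 24·x^2 + 32·x^3 + 16·x^4)·Dx^2  (order 2).
h: a_k = -6, 24, -45, -24, 2319/4, -2925, 429483/40, -166326/5, 40937265/448, -25369845/112, …
ICs: h(0) = -6, h′(0) = 24.

f: a_k = 0, -6, 0, 9, 0, -81/20, 0, 243/280, 0, -243/2240, …
Change of var in L_f (x↦r) gives L₀.
Differentiate: ansatz ord ≤ ord L₀ ⇒ L.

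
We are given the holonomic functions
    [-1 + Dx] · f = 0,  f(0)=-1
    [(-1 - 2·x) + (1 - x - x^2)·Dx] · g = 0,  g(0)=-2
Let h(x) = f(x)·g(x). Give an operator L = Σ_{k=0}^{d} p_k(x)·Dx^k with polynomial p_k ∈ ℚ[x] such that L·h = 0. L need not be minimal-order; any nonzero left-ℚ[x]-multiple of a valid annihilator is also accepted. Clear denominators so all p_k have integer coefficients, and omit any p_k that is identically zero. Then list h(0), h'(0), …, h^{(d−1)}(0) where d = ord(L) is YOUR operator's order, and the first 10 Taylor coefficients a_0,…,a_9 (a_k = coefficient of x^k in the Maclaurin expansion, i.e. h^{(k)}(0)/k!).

f: a_k = -1, -1, -1/2, -1/6, -1/24, -1/120, -1/720, -1/5040, -1/40320, -1/362880, …
g: a_k = -2, -2, -4, -6, -10, -16, -26, -42, -68, -110, …
Sym-product of L_f,L_g gives L₀ (≤ ord 1).
L = (2 + x - x^2) + (-1 + x + x^2)·Dx  (order 1).
h: a_k = 2, 4, 7, 34/3, 221/12, 893/30, 17347/360, 98221/1260, 2542969/20160, 2645039/12960, …
ICs: h(0) = 2.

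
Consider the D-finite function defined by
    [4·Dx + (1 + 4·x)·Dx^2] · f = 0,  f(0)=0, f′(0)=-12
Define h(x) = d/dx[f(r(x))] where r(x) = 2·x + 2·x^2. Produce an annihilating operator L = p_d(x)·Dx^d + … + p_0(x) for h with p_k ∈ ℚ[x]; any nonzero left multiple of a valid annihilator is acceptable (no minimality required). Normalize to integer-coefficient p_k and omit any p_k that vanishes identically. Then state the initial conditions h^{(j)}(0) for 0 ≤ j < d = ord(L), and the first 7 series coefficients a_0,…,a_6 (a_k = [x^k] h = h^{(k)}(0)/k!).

L = (6 + 16·x + 16·x^2) + (1 + 10·x + 24·x^2 + 16·x^3)·Dx  (order 1).
h: a_k = -24, 144, -960, 6528, -44544, 304128, -2076672, …
ICs: h(0) = -24.

f: a_k = 0, -12, 24, -64, 192, -3072/5, 2048, …
L₀ from L_f via x↦r, Dx↦r'^{-1}Dx.
Derive L from L₀ (diff closure).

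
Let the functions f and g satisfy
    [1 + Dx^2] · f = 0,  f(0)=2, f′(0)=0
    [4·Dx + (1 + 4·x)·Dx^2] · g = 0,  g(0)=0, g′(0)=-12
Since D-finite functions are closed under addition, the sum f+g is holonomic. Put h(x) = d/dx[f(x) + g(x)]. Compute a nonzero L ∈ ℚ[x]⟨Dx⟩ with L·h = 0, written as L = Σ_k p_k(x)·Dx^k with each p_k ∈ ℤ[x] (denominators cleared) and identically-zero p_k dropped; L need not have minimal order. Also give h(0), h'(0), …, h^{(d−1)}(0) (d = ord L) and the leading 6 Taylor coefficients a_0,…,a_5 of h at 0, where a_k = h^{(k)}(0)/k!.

f: a_k = 2, 0, -1, 0, 1/12, 0, …
g: a_k = 0, -12, 24, -64, 192, -3072/5, …
h₀=f+g: left-lcm gives L₀, ord ≤ 4.
h₀' ⇒ L via d/dx closure of L₀.
L = (388 + 32·x + 64·x^2) + (33 + 140·x + 48·x^2 + 64·x^3)·Dx + (388 + 32·x + 64·x^2)·Dx^2 + (33 + 140·x + 48·x^2 + 64·x^3)·Dx^3  (order 3).
h: a_k = -12, 46, -192, 2305/3, -3072, 737279/60, …
ICs: h(0) = -12, h′(0) = 46, h′′(0) = -384.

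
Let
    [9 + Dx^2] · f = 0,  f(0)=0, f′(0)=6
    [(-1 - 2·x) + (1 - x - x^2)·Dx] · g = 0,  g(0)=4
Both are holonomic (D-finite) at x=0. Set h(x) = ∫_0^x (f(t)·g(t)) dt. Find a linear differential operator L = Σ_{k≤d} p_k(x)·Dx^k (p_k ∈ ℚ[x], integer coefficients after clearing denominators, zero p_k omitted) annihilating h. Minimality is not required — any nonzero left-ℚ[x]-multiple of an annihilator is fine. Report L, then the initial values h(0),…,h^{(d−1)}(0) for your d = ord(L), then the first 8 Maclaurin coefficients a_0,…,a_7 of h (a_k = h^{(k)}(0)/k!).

L = (-7 + 9·x + 9·x^2)·Dx + (2 + 4·x)·Dx^2 + (-1 + x + x^2)·Dx^3  (order 3).
h: a_k = 0, 0, 12, 8, 3, 36/5, 107/10, 501/35, …
ICs: h(0) = 0, h′(0) = 0, h′′(0) = 24.

f: a_k = 0, 6, 0, -9, 0, 81/20, 0, -243/280, …
g: a_k = 4, 4, 8, 12, 20, 32, 52, 84, …
Product ⇒ symmetric product L₀, ord ≤ 2.
h=∫₀ˣh₀: take L = L₀·Dx.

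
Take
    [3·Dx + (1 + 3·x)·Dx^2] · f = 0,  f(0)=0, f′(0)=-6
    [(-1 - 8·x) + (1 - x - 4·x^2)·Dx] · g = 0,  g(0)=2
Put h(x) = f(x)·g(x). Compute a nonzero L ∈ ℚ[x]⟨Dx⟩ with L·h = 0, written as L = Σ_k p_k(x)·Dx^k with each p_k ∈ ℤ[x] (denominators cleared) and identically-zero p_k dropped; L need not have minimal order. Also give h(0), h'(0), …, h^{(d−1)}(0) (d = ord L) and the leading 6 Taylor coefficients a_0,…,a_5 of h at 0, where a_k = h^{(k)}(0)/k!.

f: a_k = 0, -6, 9, -18, 81/2, -486/5, …
g: a_k = 2, 2, 10, 18, 58, 130, …
f·g: L₀ = L_f ⊗_s L_g, ord ≤ 2·1.
L = (11 + 48·x) + (-1 + 25·x + 60·x^2)·Dx + (-1 - 2·x + 7·x^2 + 12·x^3)·Dx^2  (order 2).
h: a_k = 0, -12, 6, -78, 27, -2397/5, …
ICs: h(0) = 0, h′(0) = -12.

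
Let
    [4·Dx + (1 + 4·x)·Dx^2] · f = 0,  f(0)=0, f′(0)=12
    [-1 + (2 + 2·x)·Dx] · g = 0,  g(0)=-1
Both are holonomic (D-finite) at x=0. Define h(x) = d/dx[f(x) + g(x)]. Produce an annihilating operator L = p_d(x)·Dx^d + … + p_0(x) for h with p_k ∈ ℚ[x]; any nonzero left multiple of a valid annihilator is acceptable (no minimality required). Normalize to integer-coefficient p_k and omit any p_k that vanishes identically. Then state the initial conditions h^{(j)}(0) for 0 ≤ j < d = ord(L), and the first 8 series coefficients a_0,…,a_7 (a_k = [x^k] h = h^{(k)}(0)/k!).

f: a_k = 0, 12, -24, 64, -192, 3072/5, -2048, 49152/7, …
g: a_k = -1, -1/2, 1/8, -1/16, 5/128, -7/256, 21/1024, -33/2048, …
Sum ⇒ L₀ = lclm(L_f,L_g) in ℚ(x)⟨Dx⟩.
h₀' ⇒ L via d/dx closure of L₀.
L = (52 + 16·x) + (125 + 232·x + 80·x^2)·Dx + (14 + 78·x + 96·x^2 + 32·x^3)·Dx^2  (order 2).
h: a_k = 23/2, -191/4, 3069/16, -24571/32, 786397/256, -6291393/512, 100663065/2048, -805305939/4096, …
ICs: h(0) = 23/2, h′(0) = -191/4.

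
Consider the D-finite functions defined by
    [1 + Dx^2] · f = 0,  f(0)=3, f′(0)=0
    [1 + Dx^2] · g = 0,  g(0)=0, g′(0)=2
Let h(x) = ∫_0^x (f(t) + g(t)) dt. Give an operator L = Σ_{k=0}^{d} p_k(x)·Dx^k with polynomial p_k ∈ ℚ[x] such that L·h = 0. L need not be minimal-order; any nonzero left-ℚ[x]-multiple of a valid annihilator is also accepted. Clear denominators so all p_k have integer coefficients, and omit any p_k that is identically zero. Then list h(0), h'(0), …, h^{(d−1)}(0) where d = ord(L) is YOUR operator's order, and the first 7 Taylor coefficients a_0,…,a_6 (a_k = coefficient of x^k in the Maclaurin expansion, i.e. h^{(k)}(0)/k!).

L = Dx + Dx^3  (order 3).
h: a_k = 0, 3, 1, -1/2, -1/12, 1/40, 1/360, …
ICs: h(0) = 0, h′(0) = 3, h′′(0) = 2.

f: a_k = 3, 0, -3/2, 0, 1/8, 0, -1/240, …
g: a_k = 0, 2, 0, -1/3, 0, 1/60, 0, …
Weyl lclm of L_f,L_g ⇒ L₀ (ord ≤ 4).
h=∫₀ˣh₀: take L = L₀·Dx.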